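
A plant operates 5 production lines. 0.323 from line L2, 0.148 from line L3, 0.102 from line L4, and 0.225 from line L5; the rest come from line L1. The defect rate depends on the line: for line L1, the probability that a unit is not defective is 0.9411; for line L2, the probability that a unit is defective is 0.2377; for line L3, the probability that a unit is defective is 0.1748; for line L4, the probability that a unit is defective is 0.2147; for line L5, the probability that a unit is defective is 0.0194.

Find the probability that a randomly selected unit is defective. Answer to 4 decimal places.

P(L1) = 1 − (0.323 + 0.148 + 0.102 + 0.225) = 0.202.
P(D|L1) = 1 − 0.9411 = 0.0589.
P(D) = P(D|L1)·P(L1) + P(D|L2)·P(L2) + P(D|L3)·P(L3) + P(D|L4)·P(L4) + P(D|L5)·P(L5)
      = 0.0589·0.202 + 0.2377·0.323 + 0.1748·0.148 + 0.2147·0.102 + 0.0194·0.225
      = 0.0118978 + 0.0767771 + 0.0258704 + 0.0218994 + 0.004365 = 0.1408097

0.1408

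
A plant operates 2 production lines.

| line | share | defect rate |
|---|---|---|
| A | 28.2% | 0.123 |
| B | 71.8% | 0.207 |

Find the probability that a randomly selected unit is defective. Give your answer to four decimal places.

0.1833

P(D) = P(D|A)·P(A) + P(D|B)·P(B)
      = 0.123·0.282 + 0.207·0.718
      = 0.034686 + 0.148626 = 0.183312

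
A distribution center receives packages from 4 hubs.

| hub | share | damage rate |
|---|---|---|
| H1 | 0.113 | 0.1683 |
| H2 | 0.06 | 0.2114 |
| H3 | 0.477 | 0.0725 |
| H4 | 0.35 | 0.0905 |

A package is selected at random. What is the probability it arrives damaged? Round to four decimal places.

P(D) = P(D|H1)·P(H1) + P(D|H2)·P(H2) + P(D|H3)·P(H3) + P(D|H4)·P(H4)
      = 0.1683·0.113 + 0.2114·0.06 + 0.0725·0.477 + 0.0905·0.35
      = 0.0190179 + 0.012684 + 0.0345825 + 0.031675 = 0.0979594

0.0980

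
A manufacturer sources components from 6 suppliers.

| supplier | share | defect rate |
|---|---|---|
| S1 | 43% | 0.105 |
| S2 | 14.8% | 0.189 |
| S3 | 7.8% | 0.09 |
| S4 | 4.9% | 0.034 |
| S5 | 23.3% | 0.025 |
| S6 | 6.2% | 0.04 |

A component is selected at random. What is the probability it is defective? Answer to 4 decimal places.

P(D) ≈ 0.0901

P(D) = P(D|S1)·P(S1) + P(D|S2)·P(S2) + P(D|S3)·P(S3) + P(D|S4)·P(S4) + P(D|S5)·P(S5) + P(D|S6)·P(S6)
      = 0.105·0.43 + 0.189·0.148 + 0.09·0.078 + 0.034·0.049 + 0.025·0.233 + 0.04·0.062
      = 0.04515 + 0.027972 + 0.00702 + 0.001666 + 0.005825 + 0.00248 = 0.090113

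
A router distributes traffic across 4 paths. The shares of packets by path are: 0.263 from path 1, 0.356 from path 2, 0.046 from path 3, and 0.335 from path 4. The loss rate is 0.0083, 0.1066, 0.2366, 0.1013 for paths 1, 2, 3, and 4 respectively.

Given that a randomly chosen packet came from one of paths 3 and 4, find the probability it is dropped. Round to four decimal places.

Let S = {3, 4}.
P(S) = 0.046 + 0.335 = 0.381.
P(L ∩ S) = 0.2366·0.046 + 0.1013·0.335 = 0.0108836 + 0.0339355 = 0.0448191.
P(L | S) = 0.0448191 / 0.381 = 0.117635…

0.1176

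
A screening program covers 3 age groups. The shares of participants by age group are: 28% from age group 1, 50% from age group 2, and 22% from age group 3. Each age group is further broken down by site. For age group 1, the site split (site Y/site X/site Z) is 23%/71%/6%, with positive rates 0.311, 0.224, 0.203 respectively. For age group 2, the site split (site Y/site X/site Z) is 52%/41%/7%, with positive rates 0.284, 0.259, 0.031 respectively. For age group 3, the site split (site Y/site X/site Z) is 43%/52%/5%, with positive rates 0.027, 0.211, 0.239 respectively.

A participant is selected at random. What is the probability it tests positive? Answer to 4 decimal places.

P(T|1) = 0.23·0.311 + 0.71·0.224 + 0.06·0.203 = 0.07153 + 0.15904 + 0.01218 = 0.24275
P(T|2) = 0.52·0.284 + 0.41·0.259 + 0.07·0.031 = 0.14768 + 0.10619 + 0.00217 = 0.25604
P(T|3) = 0.43·0.027 + 0.52·0.211 + 0.05·0.239 = 0.01161 + 0.10972 + 0.01195 = 0.13328
Then overall,
P(T) = 0.28·0.24275 + 0.5·0.25604 + 0.22·0.13328
      = 0.06797 + 0.12802 + 0.0293216 = 0.2253116

P(T) ≈ 0.2253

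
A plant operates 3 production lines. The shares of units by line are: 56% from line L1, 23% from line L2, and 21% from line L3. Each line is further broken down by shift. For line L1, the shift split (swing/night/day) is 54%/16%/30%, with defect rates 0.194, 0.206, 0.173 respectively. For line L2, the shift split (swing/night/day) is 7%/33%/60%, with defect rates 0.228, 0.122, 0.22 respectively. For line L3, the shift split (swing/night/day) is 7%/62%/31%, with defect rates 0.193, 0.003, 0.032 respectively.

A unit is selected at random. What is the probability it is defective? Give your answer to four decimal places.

P(D) ≈ 0.1548

P(D|L1) = 0.54·0.194 + 0.16·0.206 + 0.3·0.173 = 0.10476 + 0.03296 + 0.0519 = 0.18962
P(D|L2) = 0.07·0.228 + 0.33·0.122 + 0.6·0.22 = 0.01596 + 0.04026 + 0.132 = 0.18822
P(D|L3) = 0.07·0.193 + 0.62·0.003 + 0.31·0.032 = 0.01351 + 0.00186 + 0.00992 = 0.02529
By total probability over the outer partition,
P(D) = 0.56·0.18962 + 0.23·0.18822 + 0.21·0.02529
      = 0.1061872 + 0.0432906 + 0.0053109 = 0.1547887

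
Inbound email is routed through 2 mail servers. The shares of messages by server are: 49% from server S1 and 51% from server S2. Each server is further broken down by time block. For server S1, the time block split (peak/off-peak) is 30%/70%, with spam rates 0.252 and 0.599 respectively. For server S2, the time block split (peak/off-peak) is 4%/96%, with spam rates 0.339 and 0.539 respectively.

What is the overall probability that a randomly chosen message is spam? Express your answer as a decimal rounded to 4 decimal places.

P(S) ≈ 0.5133

P(S|S1) = 0.3·0.252 + 0.7·0.599 = 0.0756 + 0.4193 = 0.4949
P(S|S2) = 0.04·0.339 + 0.96·0.539 = 0.01356 + 0.51744 = 0.531
Then overall,
P(S) = 0.49·0.4949 + 0.51·0.531
      = 0.242501 + 0.27081 = 0.513311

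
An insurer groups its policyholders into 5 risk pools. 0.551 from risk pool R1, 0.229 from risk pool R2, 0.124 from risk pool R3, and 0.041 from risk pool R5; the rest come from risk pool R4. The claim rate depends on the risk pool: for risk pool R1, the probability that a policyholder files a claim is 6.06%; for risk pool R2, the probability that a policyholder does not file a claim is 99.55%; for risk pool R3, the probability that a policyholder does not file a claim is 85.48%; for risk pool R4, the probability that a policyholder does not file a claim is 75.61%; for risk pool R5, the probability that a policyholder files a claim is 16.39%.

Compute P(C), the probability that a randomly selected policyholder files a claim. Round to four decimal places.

P(R4) = 1 − (0.551 + 0.229 + 0.124 + 0.041) = 0.055.
P(C|R2) = 1 − 0.9955 = 0.0045.
P(C|R3) = 1 − 0.8548 = 0.1452.
P(C|R4) = 1 − 0.7561 = 0.2439.
P(C) = P(C|R1)·P(R1) + P(C|R2)·P(R2) + P(C|R3)·P(R3) + P(C|R4)·P(R4) + P(C|R5)·P(R5)
      = 0.0606·0.551 + 0.0045·0.229 + 0.1452·0.124 + 0.2439·0.055 + 0.1639·0.041
      = 0.0333906 + 0.0010305 + 0.0180048 + 0.0134145 + 0.0067199 = 0.0725603

P(C) ≈ 0.0726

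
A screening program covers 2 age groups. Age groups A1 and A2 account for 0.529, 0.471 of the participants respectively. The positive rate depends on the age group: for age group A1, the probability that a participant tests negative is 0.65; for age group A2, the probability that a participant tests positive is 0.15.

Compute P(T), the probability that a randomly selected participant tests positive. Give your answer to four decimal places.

0.2558

P(T|A1) = 1 − 0.65 = 0.35.
P(T) = P(T|A1)·P(A1) + P(T|A2)·P(A2)
      = 0.35·0.529 + 0.15·0.471
      = 0.18515 + 0.07065 = 0.2558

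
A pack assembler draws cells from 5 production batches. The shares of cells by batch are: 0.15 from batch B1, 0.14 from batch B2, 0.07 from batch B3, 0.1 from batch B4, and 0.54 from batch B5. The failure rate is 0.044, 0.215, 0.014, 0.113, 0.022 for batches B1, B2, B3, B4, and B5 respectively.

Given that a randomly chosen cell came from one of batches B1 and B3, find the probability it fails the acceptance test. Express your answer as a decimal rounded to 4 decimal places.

P(F|S) ≈ 0.0345

Let S = {B1, B3}.
P(S) = 0.15 + 0.07 = 0.22.
P(F ∩ S) = 0.044·0.15 + 0.014·0.07 = 0.0066 + 0.00098 = 0.00758.
P(F | S) = 0.00758 / 0.22 = 0.034455…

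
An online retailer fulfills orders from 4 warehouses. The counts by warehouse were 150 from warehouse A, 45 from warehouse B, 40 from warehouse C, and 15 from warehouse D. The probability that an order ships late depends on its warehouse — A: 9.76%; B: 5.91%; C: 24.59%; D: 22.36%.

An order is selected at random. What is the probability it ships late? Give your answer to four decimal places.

Total: 150 + 45 + 40 + 15 = 250.
P(A) = 150/250 = 0.6. P(B) = 45/250 = 0.18. P(C) = 40/250 = 0.16. P(D) = 15/250 = 0.06.
P(L) = P(L|A)·P(A) + P(L|B)·P(B) + P(L|C)·P(C) + P(L|D)·P(D)
      = 0.0976·0.6 + 0.0591·0.18 + 0.2459·0.16 + 0.2236·0.06
      = 0.05856 + 0.010638 + 0.039344 + 0.013416 = 0.121958

P(L) ≈ 0.1220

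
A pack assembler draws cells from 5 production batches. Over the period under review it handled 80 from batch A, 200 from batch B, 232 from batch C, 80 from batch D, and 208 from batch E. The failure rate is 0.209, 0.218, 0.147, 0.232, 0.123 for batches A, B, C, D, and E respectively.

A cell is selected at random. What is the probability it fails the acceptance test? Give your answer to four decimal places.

Total: 80 + 200 + 232 + 80 + 208 = 800.
P(A) = 80/800 = 0.1. P(B) = 200/800 = 0.25. P(C) = 232/800 = 0.29. P(D) = 80/800 = 0.1. P(E) = 208/800 = 0.26.
Summing over the partition,
P(F) = P(F|A)·P(A) + P(F|B)·P(B) + P(F|C)·P(C) + P(F|D)·P(D) + P(F|E)·P(E)
      = 0.209·0.1 + 0.218·0.25 + 0.147·0.29 + 0.232·0.1 + 0.123·0.26
      = 0.0209 + 0.0545 + 0.04263 + 0.0232 + 0.03198 = 0.17321

P(F) ≈ 0.1732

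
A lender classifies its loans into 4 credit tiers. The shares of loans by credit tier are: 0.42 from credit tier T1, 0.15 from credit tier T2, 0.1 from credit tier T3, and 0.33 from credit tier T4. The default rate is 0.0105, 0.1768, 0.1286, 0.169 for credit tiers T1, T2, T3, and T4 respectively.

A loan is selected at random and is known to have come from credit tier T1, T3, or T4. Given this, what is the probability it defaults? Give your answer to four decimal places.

P(D|S) ≈ 0.0859

Let S = {T1, T3, T4}.
P(S) = 0.42 + 0.1 + 0.33 = 0.85.
P(D ∩ S) = 0.0105·0.42 + 0.1286·0.1 + 0.169·0.33 = 0.00441 + 0.01286 + 0.05577 = 0.07304.
P(D | S) = 0.07304 / 0.85 = 0.085929…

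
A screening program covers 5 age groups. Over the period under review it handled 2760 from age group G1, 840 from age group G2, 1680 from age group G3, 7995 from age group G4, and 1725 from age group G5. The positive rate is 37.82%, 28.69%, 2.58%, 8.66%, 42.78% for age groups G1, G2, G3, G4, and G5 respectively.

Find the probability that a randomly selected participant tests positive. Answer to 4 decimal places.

Total: 2760 + 840 + 1680 + 7995 + 1725 = 15000.
P(G1) = 2760/15000 = 0.184. P(G2) = 840/15000 = 0.056. P(G3) = 1680/15000 = 0.112. P(G4) = 7995/15000 = 0.533. P(G5) = 1725/15000 = 0.115.
P(T) = P(T|G1)·P(G1) + P(T|G2)·P(G2) + P(T|G3)·P(G3) + P(T|G4)·P(G4) + P(T|G5)·P(G5)
      = 0.3782·0.184 + 0.2869·0.056 + 0.0258·0.112 + 0.0866·0.533 + 0.4278·0.115
      = 0.0695888 + 0.0160664 + 0.0028896 + 0.0461578 + 0.049197 = 0.1838996

P(T) ≈ 0.1839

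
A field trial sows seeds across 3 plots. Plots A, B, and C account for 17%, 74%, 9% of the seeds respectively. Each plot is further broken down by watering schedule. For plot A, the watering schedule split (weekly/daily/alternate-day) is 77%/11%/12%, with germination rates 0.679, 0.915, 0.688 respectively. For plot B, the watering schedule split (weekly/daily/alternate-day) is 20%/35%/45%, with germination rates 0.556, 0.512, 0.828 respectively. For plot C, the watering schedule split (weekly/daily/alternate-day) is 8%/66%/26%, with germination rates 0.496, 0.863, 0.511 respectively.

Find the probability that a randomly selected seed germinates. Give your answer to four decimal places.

P(G|A) = 0.77·0.679 + 0.11·0.915 + 0.12·0.688 = 0.52283 + 0.10065 + 0.08256 = 0.70604
P(G|B) = 0.2·0.556 + 0.35·0.512 + 0.45·0.828 = 0.1112 + 0.1792 + 0.3726 = 0.663
P(G|C) = 0.08·0.496 + 0.66·0.863 + 0.26·0.511 = 0.03968 + 0.56958 + 0.13286 = 0.74212
By total probability over the outer partition,
P(G) = 0.17·0.70604 + 0.74·0.663 + 0.09·0.74212
      = 0.1200268 + 0.49062 + 0.0667908 = 0.6774376

0.6774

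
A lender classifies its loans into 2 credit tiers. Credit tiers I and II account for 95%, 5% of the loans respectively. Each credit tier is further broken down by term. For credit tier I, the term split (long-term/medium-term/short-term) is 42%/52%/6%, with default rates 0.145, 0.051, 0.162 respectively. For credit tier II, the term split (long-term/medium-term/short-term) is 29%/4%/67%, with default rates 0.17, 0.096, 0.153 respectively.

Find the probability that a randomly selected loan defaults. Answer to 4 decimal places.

P(D) ≈ 0.1001

P(D|I) = 0.42·0.145 + 0.52·0.051 + 0.06·0.162 = 0.0609 + 0.02652 + 0.00972 = 0.09714
P(D|II) = 0.29·0.17 + 0.04·0.096 + 0.67·0.153 = 0.0493 + 0.00384 + 0.10251 = 0.15565
Then overall,
P(D) = 0.95·0.09714 + 0.05·0.15565
      = 0.092283 + 0.0077825 = 0.1000655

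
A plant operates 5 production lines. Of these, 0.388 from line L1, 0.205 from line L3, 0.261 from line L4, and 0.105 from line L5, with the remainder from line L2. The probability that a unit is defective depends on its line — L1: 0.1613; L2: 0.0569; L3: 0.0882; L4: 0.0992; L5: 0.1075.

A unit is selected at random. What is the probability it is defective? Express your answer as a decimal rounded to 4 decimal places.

0.1202

P(L2) = 1 − (0.388 + 0.205 + 0.261 + 0.105) = 0.041.
P(D) = P(D|L1)·P(L1) + P(D|L2)·P(L2) + P(D|L3)·P(L3) + P(D|L4)·P(L4) + P(D|L5)·P(L5)
      = 0.1613·0.388 + 0.0569·0.041 + 0.0882·0.205 + 0.0992·0.261 + 0.1075·0.105
      = 0.0625844 + 0.0023329 + 0.018081 + 0.0258912 + 0.0112875 = 0.120177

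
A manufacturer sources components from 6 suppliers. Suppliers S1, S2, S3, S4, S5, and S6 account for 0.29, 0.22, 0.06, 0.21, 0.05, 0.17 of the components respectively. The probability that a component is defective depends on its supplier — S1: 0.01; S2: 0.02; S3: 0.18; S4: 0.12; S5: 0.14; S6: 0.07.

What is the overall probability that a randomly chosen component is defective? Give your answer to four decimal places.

P(D) ≈ 0.0622

Using total probability over the partition,
P(D) = P(D|S1)·P(S1) + P(D|S2)·P(S2) + P(D|S3)·P(S3) + P(D|S4)·P(S4) + P(D|S5)·P(S5) + P(D|S6)·P(S6)
      = 0.01·0.29 + 0.02·0.22 + 0.18·0.06 + 0.12·0.21 + 0.14·0.05 + 0.07·0.17
      = 0.0029 + 0.0044 + 0.0108 + 0.0252 + 0.007 + 0.0119 = 0.0622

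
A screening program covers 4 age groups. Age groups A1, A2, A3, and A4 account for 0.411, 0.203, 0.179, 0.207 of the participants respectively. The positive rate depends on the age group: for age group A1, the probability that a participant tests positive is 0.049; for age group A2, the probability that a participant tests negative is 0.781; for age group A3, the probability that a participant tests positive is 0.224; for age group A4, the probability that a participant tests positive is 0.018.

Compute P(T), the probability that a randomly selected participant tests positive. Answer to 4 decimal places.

P(T|A2) = 1 − 0.781 = 0.219.
P(T) = P(T|A1)·P(A1) + P(T|A2)·P(A2) + P(T|A3)·P(A3) + P(T|A4)·P(A4)
      = 0.049·0.411 + 0.219·0.203 + 0.224·0.179 + 0.018·0.207
      = 0.020139 + 0.044457 + 0.040096 + 0.003726 = 0.108418

0.1084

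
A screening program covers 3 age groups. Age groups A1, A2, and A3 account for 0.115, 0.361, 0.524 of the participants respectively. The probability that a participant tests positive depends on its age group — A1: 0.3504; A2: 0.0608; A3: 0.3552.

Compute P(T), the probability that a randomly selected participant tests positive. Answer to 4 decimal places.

0.2484

Summing over the partition,
P(T) = P(T|A1)·P(A1) + P(T|A2)·P(A2) + P(T|A3)·P(A3)
      = 0.3504·0.115 + 0.0608·0.361 + 0.3552·0.524
      = 0.040296 + 0.0219488 + 0.1861248 = 0.2483696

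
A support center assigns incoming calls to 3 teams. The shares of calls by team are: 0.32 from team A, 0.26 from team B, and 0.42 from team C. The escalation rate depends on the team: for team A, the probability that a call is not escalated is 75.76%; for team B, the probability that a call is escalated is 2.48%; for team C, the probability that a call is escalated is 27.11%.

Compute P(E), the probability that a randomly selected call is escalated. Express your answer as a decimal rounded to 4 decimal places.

P(E|A) = 1 − 0.7576 = 0.2424.
By the law of total probability,
P(E) = P(E|A)·P(A) + P(E|B)·P(B) + P(E|C)·P(C)
      = 0.2424·0.32 + 0.0248·0.26 + 0.2711·0.42
      = 0.077568 + 0.006448 + 0.113862 = 0.197878

P(E) ≈ 0.1979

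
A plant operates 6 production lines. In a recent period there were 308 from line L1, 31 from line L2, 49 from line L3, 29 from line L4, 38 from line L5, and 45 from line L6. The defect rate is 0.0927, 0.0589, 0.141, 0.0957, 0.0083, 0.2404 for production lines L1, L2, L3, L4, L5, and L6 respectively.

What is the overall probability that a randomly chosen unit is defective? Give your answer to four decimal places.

Total: 308 + 31 + 49 + 29 + 38 + 45 = 500.
P(L1) = 308/500 = 0.616. P(L2) = 31/500 = 0.062. P(L3) = 49/500 = 0.098. P(L4) = 29/500 = 0.058. P(L5) = 38/500 = 0.076. P(L6) = 45/500 = 0.09.
P(D) = P(D|L1)·P(L1) + P(D|L2)·P(L2) + P(D|L3)·P(L3) + P(D|L4)·P(L4) + P(D|L5)·P(L5) + P(D|L6)·P(L6)
      = 0.0927·0.616 + 0.0589·0.062 + 0.141·0.098 + 0.0957·0.058 + 0.0083·0.076 + 0.2404·0.09
      = 0.0571032 + 0.0036518 + 0.013818 + 0.0055506 + 0.0006308 + 0.021636 = 0.1023904

P(D) ≈ 0.1024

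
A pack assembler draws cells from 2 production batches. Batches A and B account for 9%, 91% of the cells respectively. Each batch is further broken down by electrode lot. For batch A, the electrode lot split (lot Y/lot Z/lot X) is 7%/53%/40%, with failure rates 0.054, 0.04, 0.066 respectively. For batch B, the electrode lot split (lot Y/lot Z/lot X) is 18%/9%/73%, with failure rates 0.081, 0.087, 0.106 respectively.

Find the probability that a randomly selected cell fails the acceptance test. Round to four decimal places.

0.0954

P(F|A) = 0.07·0.054 + 0.53·0.04 + 0.4·0.066 = 0.00378 + 0.0212 + 0.0264 = 0.05138
P(F|B) = 0.18·0.081 + 0.09·0.087 + 0.73·0.106 = 0.01458 + 0.00783 + 0.07738 = 0.09979
By total probability over the outer partition,
P(F) = 0.09·0.05138 + 0.91·0.09979
      = 0.0046242 + 0.0908089 = 0.0954331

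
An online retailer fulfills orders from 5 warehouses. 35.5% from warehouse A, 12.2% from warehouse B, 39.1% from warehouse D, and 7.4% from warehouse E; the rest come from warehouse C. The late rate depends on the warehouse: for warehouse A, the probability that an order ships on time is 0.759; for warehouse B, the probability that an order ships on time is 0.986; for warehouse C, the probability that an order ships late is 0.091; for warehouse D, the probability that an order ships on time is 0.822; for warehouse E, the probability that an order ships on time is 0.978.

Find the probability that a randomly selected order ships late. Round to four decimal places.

P(L) ≈ 0.1638

P(C) = 1 − (0.355 + 0.122 + 0.391 + 0.074) = 0.058.
P(L|A) = 1 − 0.759 = 0.241.
P(L|B) = 1 − 0.986 = 0.014.
P(L|D) = 1 − 0.822 = 0.178.
P(L|E) = 1 − 0.978 = 0.022.
P(L) = P(L|A)·P(A) + P(L|B)·P(B) + P(L|C)·P(C) + P(L|D)·P(D) + P(L|E)·P(E)
      = 0.241·0.355 + 0.014·0.122 + 0.091·0.058 + 0.178·0.391 + 0.022·0.074
      = 0.085555 + 0.001708 + 0.005278 + 0.069598 + 0.001628 = 0.163767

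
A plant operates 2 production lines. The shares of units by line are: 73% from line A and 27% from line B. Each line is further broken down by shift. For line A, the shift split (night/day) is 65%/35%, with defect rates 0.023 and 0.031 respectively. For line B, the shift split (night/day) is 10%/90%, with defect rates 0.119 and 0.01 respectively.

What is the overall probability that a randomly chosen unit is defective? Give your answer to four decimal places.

0.0245

P(D|A) = 0.65·0.023 + 0.35·0.031 = 0.01495 + 0.01085 = 0.0258
P(D|B) = 0.1·0.119 + 0.9·0.01 = 0.0119 + 0.009 = 0.0209
Then overall,
P(D) = 0.73·0.0258 + 0.27·0.0209
      = 0.018834 + 0.005643 = 0.024477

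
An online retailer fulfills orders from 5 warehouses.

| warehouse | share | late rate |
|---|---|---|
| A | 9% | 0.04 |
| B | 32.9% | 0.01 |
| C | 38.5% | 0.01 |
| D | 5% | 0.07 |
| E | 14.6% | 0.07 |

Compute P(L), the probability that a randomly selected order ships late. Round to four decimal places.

By the law of total probability,
P(L) = P(L|A)·P(A) + P(L|B)·P(B) + P(L|C)·P(C) + P(L|D)·P(D) + P(L|E)·P(E)
      = 0.04·0.09 + 0.01·0.329 + 0.01·0.385 + 0.07·0.05 + 0.07·0.146
      = 0.0036 + 0.00329 + 0.00385 + 0.0035 + 0.01022 = 0.02446

P(L) ≈ 0.0245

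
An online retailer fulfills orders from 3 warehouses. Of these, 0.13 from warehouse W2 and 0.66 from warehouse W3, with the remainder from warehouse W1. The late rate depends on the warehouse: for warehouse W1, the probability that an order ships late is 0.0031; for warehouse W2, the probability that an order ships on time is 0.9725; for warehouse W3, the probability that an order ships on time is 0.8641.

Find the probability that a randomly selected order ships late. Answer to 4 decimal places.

P(L) ≈ 0.0939

P(W1) = 1 − (0.13 + 0.66) = 0.21.
P(L|W2) = 1 − 0.9725 = 0.0275.
P(L|W3) = 1 − 0.8641 = 0.1359.
P(L) = P(L|W1)·P(W1) + P(L|W2)·P(W2) + P(L|W3)·P(W3)
      = 0.0031·0.21 + 0.0275·0.13 + 0.1359·0.66
      = 0.000651 + 0.003575 + 0.089694 = 0.09392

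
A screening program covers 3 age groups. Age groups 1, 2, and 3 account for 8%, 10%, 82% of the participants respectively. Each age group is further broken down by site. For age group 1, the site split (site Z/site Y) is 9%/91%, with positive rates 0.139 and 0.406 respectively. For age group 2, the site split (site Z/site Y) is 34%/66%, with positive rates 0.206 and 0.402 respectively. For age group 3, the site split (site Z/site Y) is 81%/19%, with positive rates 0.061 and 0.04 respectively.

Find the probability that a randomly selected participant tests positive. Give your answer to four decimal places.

P(T|1) = 0.09·0.139 + 0.91·0.406 = 0.01251 + 0.36946 = 0.38197
P(T|2) = 0.34·0.206 + 0.66·0.402 = 0.07004 + 0.26532 = 0.33536
P(T|3) = 0.81·0.061 + 0.19·0.04 = 0.04941 + 0.0076 = 0.05701
By total probability over the outer partition,
P(T) = 0.08·0.38197 + 0.1·0.33536 + 0.82·0.05701
      = 0.0305576 + 0.033536 + 0.0467482 = 0.1108418

P(T) ≈ 0.1108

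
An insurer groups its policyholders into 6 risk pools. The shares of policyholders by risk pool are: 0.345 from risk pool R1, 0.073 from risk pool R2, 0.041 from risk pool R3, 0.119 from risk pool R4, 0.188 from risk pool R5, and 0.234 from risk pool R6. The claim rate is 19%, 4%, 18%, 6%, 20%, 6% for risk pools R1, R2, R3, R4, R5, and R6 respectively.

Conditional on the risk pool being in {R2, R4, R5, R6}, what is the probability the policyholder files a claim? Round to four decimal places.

Let S = {R2, R4, R5, R6}.
P(S) = 0.073 + 0.119 + 0.188 + 0.234 = 0.614.
P(C ∩ S) = 0.04·0.073 + 0.06·0.119 + 0.2·0.188 + 0.06·0.234 = 0.00292 + 0.00714 + 0.0376 + 0.01404 = 0.0617.
P(C | S) = 0.0617 / 0.614 = 0.100489…

P(C|S) ≈ 0.1005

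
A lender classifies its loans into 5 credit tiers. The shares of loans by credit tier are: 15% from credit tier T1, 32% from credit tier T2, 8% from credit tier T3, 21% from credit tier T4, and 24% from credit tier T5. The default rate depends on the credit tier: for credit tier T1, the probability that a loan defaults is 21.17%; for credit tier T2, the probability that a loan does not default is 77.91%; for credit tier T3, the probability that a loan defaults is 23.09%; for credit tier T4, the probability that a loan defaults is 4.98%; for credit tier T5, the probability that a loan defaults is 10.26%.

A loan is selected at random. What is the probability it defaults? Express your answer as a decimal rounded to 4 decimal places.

P(D) ≈ 0.1560

P(D|T2) = 1 − 0.7791 = 0.2209.
Using total probability over the partition,
P(D) = P(D|T1)·P(T1) + P(D|T2)·P(T2) + P(D|T3)·P(T3) + P(D|T4)·P(T4) + P(D|T5)·P(T5)
      = 0.2117·0.15 + 0.2209·0.32 + 0.2309·0.08 + 0.0498·0.21 + 0.1026·0.24
      = 0.031755 + 0.070688 + 0.018472 + 0.010458 + 0.024624 = 0.155997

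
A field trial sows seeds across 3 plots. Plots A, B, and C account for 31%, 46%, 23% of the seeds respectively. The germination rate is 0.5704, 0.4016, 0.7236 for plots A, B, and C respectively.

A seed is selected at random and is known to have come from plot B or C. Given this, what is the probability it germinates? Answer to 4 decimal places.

Let S = {B, C}.
P(S) = 0.46 + 0.23 = 0.69.
P(G ∩ S) = 0.4016·0.46 + 0.7236·0.23 = 0.184736 + 0.166428 = 0.351164.
P(G | S) = 0.351164 / 0.69 = 0.508933…

0.5089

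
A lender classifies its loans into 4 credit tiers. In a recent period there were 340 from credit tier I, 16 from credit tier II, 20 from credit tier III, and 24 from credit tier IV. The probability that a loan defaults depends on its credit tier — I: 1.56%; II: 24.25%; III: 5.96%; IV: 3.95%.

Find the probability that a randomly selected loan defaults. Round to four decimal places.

Total: 340 + 16 + 20 + 24 = 400.
P(I) = 340/400 = 0.85. P(II) = 16/400 = 0.04. P(III) = 20/400 = 0.05. P(IV) = 24/400 = 0.06.
P(D) = P(D|I)·P(I) + P(D|II)·P(II) + P(D|III)·P(III) + P(D|IV)·P(IV)
      = 0.0156·0.85 + 0.2425·0.04 + 0.0596·0.05 + 0.0395·0.06
      = 0.01326 + 0.0097 + 0.00298 + 0.00237 = 0.02831

P(D) ≈ 0.0283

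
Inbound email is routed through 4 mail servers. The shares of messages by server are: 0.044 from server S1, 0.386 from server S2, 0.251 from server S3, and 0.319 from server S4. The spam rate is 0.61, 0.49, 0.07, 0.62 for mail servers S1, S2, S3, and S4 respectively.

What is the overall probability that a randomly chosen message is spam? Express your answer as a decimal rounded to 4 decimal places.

P(S) = P(S|S1)·P(S1) + P(S|S2)·P(S2) + P(S|S3)·P(S3) + P(S|S4)·P(S4)
      = 0.61·0.044 + 0.49·0.386 + 0.07·0.251 + 0.62·0.319
      = 0.02684 + 0.18914 + 0.01757 + 0.19778 = 0.43133

0.4313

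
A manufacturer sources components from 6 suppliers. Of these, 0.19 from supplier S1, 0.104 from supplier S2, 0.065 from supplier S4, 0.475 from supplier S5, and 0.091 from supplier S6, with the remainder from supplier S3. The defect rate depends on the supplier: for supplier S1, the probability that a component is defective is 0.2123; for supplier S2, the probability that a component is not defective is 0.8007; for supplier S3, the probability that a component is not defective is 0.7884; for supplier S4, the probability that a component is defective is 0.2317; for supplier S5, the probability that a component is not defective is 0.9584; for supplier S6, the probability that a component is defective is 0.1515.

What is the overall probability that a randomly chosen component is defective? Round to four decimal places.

P(D) ≈ 0.1255

P(S3) = 1 − (0.19 + 0.104 + 0.065 + 0.475 + 0.091) = 0.075.
P(D|S2) = 1 − 0.8007 = 0.1993.
P(D|S3) = 1 − 0.7884 = 0.2116.
P(D|S5) = 1 − 0.9584 = 0.0416.
P(D) = P(D|S1)·P(S1) + P(D|S2)·P(S2) + P(D|S3)·P(S3) + P(D|S4)·P(S4) + P(D|S5)·P(S5) + P(D|S6)·P(S6)
      = 0.2123·0.19 + 0.1993·0.104 + 0.2116·0.075 + 0.2317·0.065 + 0.0416·0.475 + 0.1515·0.091
      = 0.040337 + 0.0207272 + 0.01587 + 0.0150605 + 0.01976 + 0.0137865 = 0.1255412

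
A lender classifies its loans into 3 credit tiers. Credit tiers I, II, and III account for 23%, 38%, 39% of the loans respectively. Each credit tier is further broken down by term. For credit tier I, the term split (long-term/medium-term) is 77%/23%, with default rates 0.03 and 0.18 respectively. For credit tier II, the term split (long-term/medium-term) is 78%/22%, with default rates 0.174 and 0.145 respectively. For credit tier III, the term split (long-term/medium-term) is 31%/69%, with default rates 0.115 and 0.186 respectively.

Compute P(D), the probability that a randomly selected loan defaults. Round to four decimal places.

P(D|I) = 0.77·0.03 + 0.23·0.18 = 0.0231 + 0.0414 = 0.0645
P(D|II) = 0.78·0.174 + 0.22·0.145 = 0.13572 + 0.0319 = 0.16762
P(D|III) = 0.31·0.115 + 0.69·0.186 = 0.03565 + 0.12834 = 0.16399
Then overall,
P(D) = 0.23·0.0645 + 0.38·0.16762 + 0.39·0.16399
      = 0.014835 + 0.0636956 + 0.0639561 = 0.1424867

0.1425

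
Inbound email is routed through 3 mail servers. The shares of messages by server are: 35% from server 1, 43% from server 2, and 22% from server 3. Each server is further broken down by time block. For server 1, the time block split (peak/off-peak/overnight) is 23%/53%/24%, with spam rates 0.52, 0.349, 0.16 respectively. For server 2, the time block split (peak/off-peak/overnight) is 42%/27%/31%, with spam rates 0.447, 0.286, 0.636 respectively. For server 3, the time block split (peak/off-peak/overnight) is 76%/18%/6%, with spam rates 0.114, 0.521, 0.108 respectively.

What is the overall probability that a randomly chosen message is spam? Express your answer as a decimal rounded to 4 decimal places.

P(S|1) = 0.23·0.52 + 0.53·0.349 + 0.24·0.16 = 0.1196 + 0.18497 + 0.0384 = 0.34297
P(S|2) = 0.42·0.447 + 0.27·0.286 + 0.31·0.636 = 0.18774 + 0.07722 + 0.19716 = 0.46212
P(S|3) = 0.76·0.114 + 0.18·0.521 + 0.06·0.108 = 0.08664 + 0.09378 + 0.00648 = 0.1869
Then overall,
P(S) = 0.35·0.34297 + 0.43·0.46212 + 0.22·0.1869
      = 0.1200395 + 0.1987116 + 0.041118 = 0.3598691

0.3599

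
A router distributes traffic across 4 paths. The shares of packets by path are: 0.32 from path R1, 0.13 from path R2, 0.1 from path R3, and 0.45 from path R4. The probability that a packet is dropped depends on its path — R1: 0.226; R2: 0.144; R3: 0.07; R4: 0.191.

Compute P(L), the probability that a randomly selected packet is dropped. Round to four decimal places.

P(L) ≈ 0.1840

By the law of total probability,
P(L) = P(L|R1)·P(R1) + P(L|R2)·P(R2) + P(L|R3)·P(R3) + P(L|R4)·P(R4)
      = 0.226·0.32 + 0.144·0.13 + 0.07·0.1 + 0.191·0.45
      = 0.07232 + 0.01872 + 0.007 + 0.08595 = 0.18399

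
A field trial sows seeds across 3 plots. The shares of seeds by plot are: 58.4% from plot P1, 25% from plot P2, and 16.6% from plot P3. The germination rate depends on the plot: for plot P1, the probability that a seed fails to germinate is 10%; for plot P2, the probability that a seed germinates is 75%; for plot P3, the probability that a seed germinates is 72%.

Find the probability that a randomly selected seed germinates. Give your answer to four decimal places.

0.8326

P(G|P1) = 1 − 0.1 = 0.9.
P(G) = P(G|P1)·P(P1) + P(G|P2)·P(P2) + P(G|P3)·P(P3)
      = 0.9·0.584 + 0.75·0.25 + 0.72·0.166
      = 0.5256 + 0.1875 + 0.11952 = 0.83262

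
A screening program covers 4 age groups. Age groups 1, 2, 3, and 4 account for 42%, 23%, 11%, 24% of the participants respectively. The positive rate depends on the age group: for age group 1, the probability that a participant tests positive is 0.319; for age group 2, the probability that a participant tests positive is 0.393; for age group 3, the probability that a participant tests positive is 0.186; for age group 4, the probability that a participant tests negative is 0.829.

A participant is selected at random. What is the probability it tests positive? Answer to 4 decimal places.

P(T) ≈ 0.2859

P(T|4) = 1 − 0.829 = 0.171.
By the law of total probability,
P(T) = P(T|1)·P(1) + P(T|2)·P(2) + P(T|3)·P(3) + P(T|4)·P(4)
      = 0.319·0.42 + 0.393·0.23 + 0.186·0.11 + 0.171·0.24
      = 0.13398 + 0.09039 + 0.02046 + 0.04104 = 0.28587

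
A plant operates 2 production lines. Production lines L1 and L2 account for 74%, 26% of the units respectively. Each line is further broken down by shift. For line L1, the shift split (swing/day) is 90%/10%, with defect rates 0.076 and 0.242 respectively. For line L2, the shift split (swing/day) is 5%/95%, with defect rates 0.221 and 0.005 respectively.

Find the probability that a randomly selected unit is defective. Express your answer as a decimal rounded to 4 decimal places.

P(D) ≈ 0.0726

P(D|L1) = 0.9·0.076 + 0.1·0.242 = 0.0684 + 0.0242 = 0.0926
P(D|L2) = 0.05·0.221 + 0.95·0.005 = 0.01105 + 0.00475 = 0.0158
Then overall,
P(D) = 0.74·0.0926 + 0.26·0.0158
      = 0.068524 + 0.004108 = 0.072632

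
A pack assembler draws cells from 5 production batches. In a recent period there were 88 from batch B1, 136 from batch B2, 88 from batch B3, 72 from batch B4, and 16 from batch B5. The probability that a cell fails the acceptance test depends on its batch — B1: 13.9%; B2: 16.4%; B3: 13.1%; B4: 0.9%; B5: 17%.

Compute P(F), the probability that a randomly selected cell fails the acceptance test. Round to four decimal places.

Total: 88 + 136 + 88 + 72 + 16 = 400.
P(B1) = 88/400 = 0.22. P(B2) = 136/400 = 0.34. P(B3) = 88/400 = 0.22. P(B4) = 72/400 = 0.18. P(B5) = 16/400 = 0.04.
Summing over the partition,
P(F) = P(F|B1)·P(B1) + P(F|B2)·P(B2) + P(F|B3)·P(B3) + P(F|B4)·P(B4) + P(F|B5)·P(B5)
      = 0.139·0.22 + 0.164·0.34 + 0.131·0.22 + 0.009·0.18 + 0.17·0.04
      = 0.03058 + 0.05576 + 0.02882 + 0.00162 + 0.0068 = 0.12358

0.1236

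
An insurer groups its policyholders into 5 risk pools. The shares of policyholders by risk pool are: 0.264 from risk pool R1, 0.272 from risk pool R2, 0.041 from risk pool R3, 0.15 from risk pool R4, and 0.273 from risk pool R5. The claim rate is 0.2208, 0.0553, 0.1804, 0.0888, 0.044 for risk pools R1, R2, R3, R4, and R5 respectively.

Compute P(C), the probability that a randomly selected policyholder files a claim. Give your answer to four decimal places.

0.1061

By the law of total probability,
P(C) = P(C|R1)·P(R1) + P(C|R2)·P(R2) + P(C|R3)·P(R3) + P(C|R4)·P(R4) + P(C|R5)·P(R5)
      = 0.2208·0.264 + 0.0553·0.272 + 0.1804·0.041 + 0.0888·0.15 + 0.044·0.273
      = 0.0582912 + 0.0150416 + 0.0073964 + 0.01332 + 0.012012 = 0.1060612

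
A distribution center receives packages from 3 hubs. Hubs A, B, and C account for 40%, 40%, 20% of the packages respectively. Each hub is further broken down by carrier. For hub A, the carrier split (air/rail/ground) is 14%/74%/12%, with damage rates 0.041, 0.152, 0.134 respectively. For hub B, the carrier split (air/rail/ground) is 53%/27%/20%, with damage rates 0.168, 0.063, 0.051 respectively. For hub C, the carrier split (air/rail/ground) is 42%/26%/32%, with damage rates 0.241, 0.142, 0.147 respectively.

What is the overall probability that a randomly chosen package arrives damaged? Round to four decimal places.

P(D|A) = 0.14·0.041 + 0.74·0.152 + 0.12·0.134 = 0.00574 + 0.11248 + 0.01608 = 0.1343
P(D|B) = 0.53·0.168 + 0.27·0.063 + 0.2·0.051 = 0.08904 + 0.01701 + 0.0102 = 0.11625
P(D|C) = 0.42·0.241 + 0.26·0.142 + 0.32·0.147 = 0.10122 + 0.03692 + 0.04704 = 0.18518
Then overall,
P(D) = 0.4·0.1343 + 0.4·0.11625 + 0.2·0.18518
      = 0.05372 + 0.0465 + 0.037036 = 0.137256

P(D) ≈ 0.1373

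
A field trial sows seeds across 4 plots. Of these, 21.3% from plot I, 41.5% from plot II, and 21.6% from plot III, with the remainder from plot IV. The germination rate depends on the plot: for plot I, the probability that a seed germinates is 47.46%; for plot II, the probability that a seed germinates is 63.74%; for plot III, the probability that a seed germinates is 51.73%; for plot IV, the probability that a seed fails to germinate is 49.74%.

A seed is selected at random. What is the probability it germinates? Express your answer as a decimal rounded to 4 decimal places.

P(IV) = 1 − (0.213 + 0.415 + 0.216) = 0.156.
P(G|IV) = 1 − 0.4974 = 0.5026.
P(G) = P(G|I)·P(I) + P(G|II)·P(II) + P(G|III)·P(III) + P(G|IV)·P(IV)
      = 0.4746·0.213 + 0.6374·0.415 + 0.5173·0.216 + 0.5026·0.156
      = 0.1010898 + 0.264521 + 0.1117368 + 0.0784056 = 0.5557532

P(G) ≈ 0.5558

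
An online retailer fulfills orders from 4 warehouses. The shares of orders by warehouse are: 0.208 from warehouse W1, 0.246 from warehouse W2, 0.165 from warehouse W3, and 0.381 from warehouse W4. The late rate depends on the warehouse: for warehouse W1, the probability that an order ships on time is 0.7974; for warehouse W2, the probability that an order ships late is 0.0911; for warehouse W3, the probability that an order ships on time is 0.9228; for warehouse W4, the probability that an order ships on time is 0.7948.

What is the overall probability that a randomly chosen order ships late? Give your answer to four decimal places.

P(L|W1) = 1 − 0.7974 = 0.2026.
P(L|W3) = 1 − 0.9228 = 0.0772.
P(L|W4) = 1 − 0.7948 = 0.2052.
P(L) = P(L|W1)·P(W1) + P(L|W2)·P(W2) + P(L|W3)·P(W3) + P(L|W4)·P(W4)
      = 0.2026·0.208 + 0.0911·0.246 + 0.0772·0.165 + 0.2052·0.381
      = 0.0421408 + 0.0224106 + 0.012738 + 0.0781812 = 0.1554706

P(L) ≈ 0.1555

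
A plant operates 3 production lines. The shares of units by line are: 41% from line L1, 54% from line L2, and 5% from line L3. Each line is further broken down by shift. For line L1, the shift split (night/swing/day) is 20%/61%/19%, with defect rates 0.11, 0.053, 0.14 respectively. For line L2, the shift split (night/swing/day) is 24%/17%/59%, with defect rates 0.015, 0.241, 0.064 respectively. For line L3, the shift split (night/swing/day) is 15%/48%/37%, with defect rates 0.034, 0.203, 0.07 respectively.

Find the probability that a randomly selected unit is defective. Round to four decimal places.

P(D|L1) = 0.2·0.11 + 0.61·0.053 + 0.19·0.14 = 0.022 + 0.03233 + 0.0266 = 0.08093
P(D|L2) = 0.24·0.015 + 0.17·0.241 + 0.59·0.064 = 0.0036 + 0.04097 + 0.03776 = 0.08233
P(D|L3) = 0.15·0.034 + 0.48·0.203 + 0.37·0.07 = 0.0051 + 0.09744 + 0.0259 = 0.12844
Then overall,
P(D) = 0.41·0.08093 + 0.54·0.08233 + 0.05·0.12844
      = 0.0331813 + 0.0444582 + 0.006422 = 0.0840615

P(D) ≈ 0.0841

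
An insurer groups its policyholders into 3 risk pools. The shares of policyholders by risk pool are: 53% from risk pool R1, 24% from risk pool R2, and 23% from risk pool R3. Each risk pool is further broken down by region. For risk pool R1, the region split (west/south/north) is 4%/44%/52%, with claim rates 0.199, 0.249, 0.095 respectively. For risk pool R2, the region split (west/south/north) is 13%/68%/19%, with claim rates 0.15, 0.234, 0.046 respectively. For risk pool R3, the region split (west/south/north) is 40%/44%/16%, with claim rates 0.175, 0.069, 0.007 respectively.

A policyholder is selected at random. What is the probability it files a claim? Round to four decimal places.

P(C|R1) = 0.04·0.199 + 0.44·0.249 + 0.52·0.095 = 0.00796 + 0.10956 + 0.0494 = 0.16692
P(C|R2) = 0.13·0.15 + 0.68·0.234 + 0.19·0.046 = 0.0195 + 0.15912 + 0.00874 = 0.18736
P(C|R3) = 0.4·0.175 + 0.44·0.069 + 0.16·0.007 = 0.07 + 0.03036 + 0.00112 = 0.10148
Then overall,
P(C) = 0.53·0.16692 + 0.24·0.18736 + 0.23·0.10148
      = 0.0884676 + 0.0449664 + 0.0233404 = 0.1567744

P(C) ≈ 0.1568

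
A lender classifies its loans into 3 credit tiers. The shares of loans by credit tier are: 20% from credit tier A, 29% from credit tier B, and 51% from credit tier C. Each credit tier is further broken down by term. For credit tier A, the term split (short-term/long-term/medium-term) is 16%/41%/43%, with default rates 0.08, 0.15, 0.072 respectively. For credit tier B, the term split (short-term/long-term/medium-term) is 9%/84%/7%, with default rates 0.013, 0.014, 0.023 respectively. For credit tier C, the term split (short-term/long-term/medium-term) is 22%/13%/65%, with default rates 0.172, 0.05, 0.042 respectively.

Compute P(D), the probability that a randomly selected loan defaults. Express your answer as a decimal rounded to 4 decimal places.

P(D|A) = 0.16·0.08 + 0.41·0.15 + 0.43·0.072 = 0.0128 + 0.0615 + 0.03096 = 0.10526
P(D|B) = 0.09·0.013 + 0.84·0.014 + 0.07·0.023 = 0.00117 + 0.01176 + 0.00161 = 0.01454
P(D|C) = 0.22·0.172 + 0.13·0.05 + 0.65·0.042 = 0.03784 + 0.0065 + 0.0273 = 0.07164
By total probability over the outer partition,
P(D) = 0.2·0.10526 + 0.29·0.01454 + 0.51·0.07164
      = 0.021052 + 0.0042166 + 0.0365364 = 0.061805

0.0618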